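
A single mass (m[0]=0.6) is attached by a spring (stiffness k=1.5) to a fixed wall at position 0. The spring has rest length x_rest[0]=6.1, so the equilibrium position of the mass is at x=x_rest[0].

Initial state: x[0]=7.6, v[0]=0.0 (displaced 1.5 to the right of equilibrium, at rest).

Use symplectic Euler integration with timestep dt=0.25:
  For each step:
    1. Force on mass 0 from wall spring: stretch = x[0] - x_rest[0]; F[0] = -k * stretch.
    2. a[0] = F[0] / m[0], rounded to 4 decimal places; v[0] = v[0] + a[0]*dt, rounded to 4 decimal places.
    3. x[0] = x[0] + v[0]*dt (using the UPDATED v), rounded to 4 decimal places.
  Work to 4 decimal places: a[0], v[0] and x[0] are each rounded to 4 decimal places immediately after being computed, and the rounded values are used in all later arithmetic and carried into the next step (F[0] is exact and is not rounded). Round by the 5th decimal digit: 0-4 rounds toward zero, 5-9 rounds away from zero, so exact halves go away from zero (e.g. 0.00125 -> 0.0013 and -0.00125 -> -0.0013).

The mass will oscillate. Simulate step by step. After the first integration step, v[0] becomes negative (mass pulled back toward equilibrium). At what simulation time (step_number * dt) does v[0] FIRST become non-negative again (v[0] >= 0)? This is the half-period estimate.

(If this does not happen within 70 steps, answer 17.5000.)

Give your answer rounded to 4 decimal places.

Answer: 2.0000

Derivation:
Step 0: x=[7.6000] v=[0.0000]
Step 1: x=[7.3656] v=[-0.9375]
Step 2: x=[6.9335] v=[-1.7285]
Step 3: x=[6.3711] v=[-2.2495]
Step 4: x=[5.7664] v=[-2.4190]
Step 5: x=[5.2138] v=[-2.2105]
Step 6: x=[4.7997] v=[-1.6566]
Step 7: x=[4.5887] v=[-0.8439]
Step 8: x=[4.6139] v=[0.1007]
First v>=0 after going negative at step 8, time=2.0000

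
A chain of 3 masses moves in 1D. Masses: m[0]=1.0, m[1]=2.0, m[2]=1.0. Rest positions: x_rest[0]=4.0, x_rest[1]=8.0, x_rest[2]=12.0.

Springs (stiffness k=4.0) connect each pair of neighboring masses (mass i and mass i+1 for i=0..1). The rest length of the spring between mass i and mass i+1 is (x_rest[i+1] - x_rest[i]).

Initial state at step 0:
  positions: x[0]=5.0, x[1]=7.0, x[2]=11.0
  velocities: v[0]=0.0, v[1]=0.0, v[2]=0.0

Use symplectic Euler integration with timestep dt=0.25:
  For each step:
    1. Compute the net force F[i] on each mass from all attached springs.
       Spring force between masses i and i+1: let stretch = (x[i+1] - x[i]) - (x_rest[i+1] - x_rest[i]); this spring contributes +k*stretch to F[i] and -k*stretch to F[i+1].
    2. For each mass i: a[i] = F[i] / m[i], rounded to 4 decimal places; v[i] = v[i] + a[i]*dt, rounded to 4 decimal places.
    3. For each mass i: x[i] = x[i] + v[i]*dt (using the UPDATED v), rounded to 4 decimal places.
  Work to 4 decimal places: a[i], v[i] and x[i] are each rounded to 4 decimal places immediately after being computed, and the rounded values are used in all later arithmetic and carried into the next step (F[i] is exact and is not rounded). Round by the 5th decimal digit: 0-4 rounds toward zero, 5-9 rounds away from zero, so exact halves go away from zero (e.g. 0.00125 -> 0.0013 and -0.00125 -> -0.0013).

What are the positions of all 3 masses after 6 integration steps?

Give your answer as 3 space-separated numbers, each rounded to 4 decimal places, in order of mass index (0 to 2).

Step 0: x=[5.0000 7.0000 11.0000] v=[0.0000 0.0000 0.0000]
Step 1: x=[4.5000 7.2500 11.0000] v=[-2.0000 1.0000 0.0000]
Step 2: x=[3.6875 7.6250 11.0625] v=[-3.2500 1.5000 0.2500]
Step 3: x=[2.8594 7.9375 11.2656] v=[-3.3125 1.2500 0.8125]
Step 4: x=[2.3008 8.0313 11.6367] v=[-2.2344 0.3750 1.4844]
Step 5: x=[2.1748 7.8594 12.1065] v=[-0.5039 -0.6876 1.8790]
Step 6: x=[2.4700 7.5078 12.5145] v=[1.1807 -1.4064 1.6319]

Answer: 2.4700 7.5078 12.5145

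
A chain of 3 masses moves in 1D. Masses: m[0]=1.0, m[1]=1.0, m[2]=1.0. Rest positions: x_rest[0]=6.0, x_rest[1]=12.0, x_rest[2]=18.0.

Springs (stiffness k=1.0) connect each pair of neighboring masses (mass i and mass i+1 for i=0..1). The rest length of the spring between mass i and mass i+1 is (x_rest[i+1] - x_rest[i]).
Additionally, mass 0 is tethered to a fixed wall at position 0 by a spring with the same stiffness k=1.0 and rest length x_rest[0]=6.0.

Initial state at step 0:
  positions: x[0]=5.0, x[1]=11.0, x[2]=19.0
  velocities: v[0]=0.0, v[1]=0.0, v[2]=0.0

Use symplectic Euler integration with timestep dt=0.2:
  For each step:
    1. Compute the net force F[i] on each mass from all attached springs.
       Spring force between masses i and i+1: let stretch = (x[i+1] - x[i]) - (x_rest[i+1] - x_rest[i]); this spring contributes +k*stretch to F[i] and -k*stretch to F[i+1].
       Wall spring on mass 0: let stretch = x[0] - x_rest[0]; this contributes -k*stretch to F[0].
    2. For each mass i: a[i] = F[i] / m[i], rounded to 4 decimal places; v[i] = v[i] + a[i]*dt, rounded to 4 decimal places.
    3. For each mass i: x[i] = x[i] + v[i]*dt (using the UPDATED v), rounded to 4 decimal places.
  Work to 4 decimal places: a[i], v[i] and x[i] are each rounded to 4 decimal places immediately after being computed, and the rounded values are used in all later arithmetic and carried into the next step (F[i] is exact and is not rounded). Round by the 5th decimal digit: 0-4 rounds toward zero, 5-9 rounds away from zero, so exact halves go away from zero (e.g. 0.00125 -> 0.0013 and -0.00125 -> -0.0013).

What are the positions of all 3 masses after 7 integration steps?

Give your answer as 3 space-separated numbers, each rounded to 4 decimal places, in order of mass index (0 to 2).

Step 0: x=[5.0000 11.0000 19.0000] v=[0.0000 0.0000 0.0000]
Step 1: x=[5.0400 11.0800 18.9200] v=[0.2000 0.4000 -0.4000]
Step 2: x=[5.1200 11.2320 18.7664] v=[0.4000 0.7600 -0.7680]
Step 3: x=[5.2397 11.4409 18.5514] v=[0.5984 1.0445 -1.0749]
Step 4: x=[5.3978 11.6862 18.2920] v=[0.7907 1.2264 -1.2970]
Step 5: x=[5.5916 11.9442 18.0084] v=[0.9688 1.2899 -1.4182]
Step 6: x=[5.8158 12.1906 17.7222] v=[1.1210 1.2322 -1.4310]
Step 7: x=[6.0624 12.4033 17.4547] v=[1.2328 1.0636 -1.3373]

Answer: 6.0624 12.4033 17.4547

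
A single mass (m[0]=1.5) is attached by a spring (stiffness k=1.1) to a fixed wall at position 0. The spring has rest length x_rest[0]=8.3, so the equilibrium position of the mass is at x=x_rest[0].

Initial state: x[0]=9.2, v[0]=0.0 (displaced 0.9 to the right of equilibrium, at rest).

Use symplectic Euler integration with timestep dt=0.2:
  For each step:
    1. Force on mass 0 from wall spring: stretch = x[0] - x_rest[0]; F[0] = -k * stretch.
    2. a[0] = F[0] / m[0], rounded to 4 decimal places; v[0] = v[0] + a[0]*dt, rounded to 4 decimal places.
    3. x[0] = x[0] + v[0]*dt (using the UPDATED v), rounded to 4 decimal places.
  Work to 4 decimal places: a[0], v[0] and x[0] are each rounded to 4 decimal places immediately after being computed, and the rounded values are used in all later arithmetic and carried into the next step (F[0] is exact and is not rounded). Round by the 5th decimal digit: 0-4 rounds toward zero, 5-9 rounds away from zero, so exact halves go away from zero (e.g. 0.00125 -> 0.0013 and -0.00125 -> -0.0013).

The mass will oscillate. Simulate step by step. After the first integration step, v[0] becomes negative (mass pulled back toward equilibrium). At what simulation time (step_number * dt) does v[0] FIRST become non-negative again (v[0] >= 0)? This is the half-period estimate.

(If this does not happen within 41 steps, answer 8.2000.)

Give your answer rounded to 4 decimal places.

Answer: 3.8000

Derivation:
Step 0: x=[9.2000] v=[0.0000]
Step 1: x=[9.1736] v=[-0.1320]
Step 2: x=[9.1216] v=[-0.2601]
Step 3: x=[9.0455] v=[-0.3806]
Step 4: x=[8.9475] v=[-0.4899]
Step 5: x=[8.8305] v=[-0.5849]
Step 6: x=[8.6980] v=[-0.6627]
Step 7: x=[8.5538] v=[-0.7211]
Step 8: x=[8.4021] v=[-0.7583]
Step 9: x=[8.2474] v=[-0.7733]
Step 10: x=[8.0943] v=[-0.7656]
Step 11: x=[7.9472] v=[-0.7354]
Step 12: x=[7.8105] v=[-0.6837]
Step 13: x=[7.6881] v=[-0.6119]
Step 14: x=[7.5837] v=[-0.5222]
Step 15: x=[7.5003] v=[-0.4171]
Step 16: x=[7.4403] v=[-0.2998]
Step 17: x=[7.4056] v=[-0.1737]
Step 18: x=[7.3971] v=[-0.0425]
Step 19: x=[7.4151] v=[0.0899]
First v>=0 after going negative at step 19, time=3.8000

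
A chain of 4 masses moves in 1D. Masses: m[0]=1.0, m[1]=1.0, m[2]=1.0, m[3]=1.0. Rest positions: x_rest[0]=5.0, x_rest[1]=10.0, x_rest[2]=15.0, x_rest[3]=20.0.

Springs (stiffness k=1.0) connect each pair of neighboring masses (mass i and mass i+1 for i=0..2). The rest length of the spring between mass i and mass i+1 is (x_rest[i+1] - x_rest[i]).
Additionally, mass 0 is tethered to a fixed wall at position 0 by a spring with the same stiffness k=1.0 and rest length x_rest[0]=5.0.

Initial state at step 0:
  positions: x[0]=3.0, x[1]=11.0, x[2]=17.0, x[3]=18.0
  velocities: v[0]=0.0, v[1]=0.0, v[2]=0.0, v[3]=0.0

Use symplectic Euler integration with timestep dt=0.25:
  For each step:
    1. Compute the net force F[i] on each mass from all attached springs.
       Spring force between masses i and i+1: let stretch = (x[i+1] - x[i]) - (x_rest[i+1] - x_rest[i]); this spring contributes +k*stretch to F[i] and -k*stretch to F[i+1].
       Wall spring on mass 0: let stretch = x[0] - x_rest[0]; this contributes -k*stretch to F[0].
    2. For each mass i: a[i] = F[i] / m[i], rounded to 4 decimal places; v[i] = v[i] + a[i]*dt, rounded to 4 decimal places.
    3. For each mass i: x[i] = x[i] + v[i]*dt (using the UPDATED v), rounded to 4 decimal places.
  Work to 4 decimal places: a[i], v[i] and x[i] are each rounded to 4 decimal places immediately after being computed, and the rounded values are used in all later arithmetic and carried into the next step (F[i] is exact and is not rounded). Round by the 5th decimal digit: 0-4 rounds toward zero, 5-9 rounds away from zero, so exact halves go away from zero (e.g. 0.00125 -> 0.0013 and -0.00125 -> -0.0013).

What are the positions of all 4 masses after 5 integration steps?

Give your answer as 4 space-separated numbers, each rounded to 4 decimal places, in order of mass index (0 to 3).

Answer: 6.2297 9.6193 13.7645 20.6564

Derivation:
Step 0: x=[3.0000 11.0000 17.0000 18.0000] v=[0.0000 0.0000 0.0000 0.0000]
Step 1: x=[3.3125 10.8750 16.6875 18.2500] v=[1.2500 -0.5000 -1.2500 1.0000]
Step 2: x=[3.8906 10.6406 16.1094 18.7149] v=[2.3125 -0.9375 -2.3125 1.8594]
Step 3: x=[4.6475 10.3262 15.3523 19.3294] v=[3.0274 -1.2578 -3.0283 2.4580]
Step 4: x=[5.4688 9.9710 14.5297 20.0078] v=[3.2852 -1.4210 -3.2906 2.7137]
Step 5: x=[6.2297 9.6193 13.7645 20.6564] v=[3.0436 -1.4069 -3.0608 2.5942]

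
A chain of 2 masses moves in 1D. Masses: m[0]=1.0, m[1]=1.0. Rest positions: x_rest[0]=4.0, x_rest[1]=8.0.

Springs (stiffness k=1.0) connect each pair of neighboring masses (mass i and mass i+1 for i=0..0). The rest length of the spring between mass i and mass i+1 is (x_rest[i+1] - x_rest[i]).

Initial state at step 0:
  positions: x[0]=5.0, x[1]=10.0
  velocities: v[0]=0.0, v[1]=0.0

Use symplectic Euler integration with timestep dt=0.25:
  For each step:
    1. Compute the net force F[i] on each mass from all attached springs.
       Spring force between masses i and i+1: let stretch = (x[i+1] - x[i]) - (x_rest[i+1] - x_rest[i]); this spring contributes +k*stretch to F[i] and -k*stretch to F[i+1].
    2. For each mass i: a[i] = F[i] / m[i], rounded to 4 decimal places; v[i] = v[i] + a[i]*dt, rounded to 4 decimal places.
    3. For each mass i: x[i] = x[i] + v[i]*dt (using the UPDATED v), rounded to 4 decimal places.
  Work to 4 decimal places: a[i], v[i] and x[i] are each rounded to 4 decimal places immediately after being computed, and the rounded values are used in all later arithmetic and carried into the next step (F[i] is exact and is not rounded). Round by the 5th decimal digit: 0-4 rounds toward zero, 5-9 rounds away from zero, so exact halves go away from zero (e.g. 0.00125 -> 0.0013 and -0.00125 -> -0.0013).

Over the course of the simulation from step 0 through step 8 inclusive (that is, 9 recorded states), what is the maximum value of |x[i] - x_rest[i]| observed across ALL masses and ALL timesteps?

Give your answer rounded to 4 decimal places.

Step 0: x=[5.0000 10.0000] v=[0.0000 0.0000]
Step 1: x=[5.0625 9.9375] v=[0.2500 -0.2500]
Step 2: x=[5.1797 9.8203] v=[0.4688 -0.4688]
Step 3: x=[5.3370 9.6631] v=[0.6290 -0.6290]
Step 4: x=[5.5146 9.4855] v=[0.7105 -0.7105]
Step 5: x=[5.6904 9.3097] v=[0.7032 -0.7032]
Step 6: x=[5.8424 9.1577] v=[0.6080 -0.6080]
Step 7: x=[5.9516 9.0485] v=[0.4368 -0.4368]
Step 8: x=[6.0044 8.9958] v=[0.2110 -0.2110]
Max displacement = 2.0044

Answer: 2.0044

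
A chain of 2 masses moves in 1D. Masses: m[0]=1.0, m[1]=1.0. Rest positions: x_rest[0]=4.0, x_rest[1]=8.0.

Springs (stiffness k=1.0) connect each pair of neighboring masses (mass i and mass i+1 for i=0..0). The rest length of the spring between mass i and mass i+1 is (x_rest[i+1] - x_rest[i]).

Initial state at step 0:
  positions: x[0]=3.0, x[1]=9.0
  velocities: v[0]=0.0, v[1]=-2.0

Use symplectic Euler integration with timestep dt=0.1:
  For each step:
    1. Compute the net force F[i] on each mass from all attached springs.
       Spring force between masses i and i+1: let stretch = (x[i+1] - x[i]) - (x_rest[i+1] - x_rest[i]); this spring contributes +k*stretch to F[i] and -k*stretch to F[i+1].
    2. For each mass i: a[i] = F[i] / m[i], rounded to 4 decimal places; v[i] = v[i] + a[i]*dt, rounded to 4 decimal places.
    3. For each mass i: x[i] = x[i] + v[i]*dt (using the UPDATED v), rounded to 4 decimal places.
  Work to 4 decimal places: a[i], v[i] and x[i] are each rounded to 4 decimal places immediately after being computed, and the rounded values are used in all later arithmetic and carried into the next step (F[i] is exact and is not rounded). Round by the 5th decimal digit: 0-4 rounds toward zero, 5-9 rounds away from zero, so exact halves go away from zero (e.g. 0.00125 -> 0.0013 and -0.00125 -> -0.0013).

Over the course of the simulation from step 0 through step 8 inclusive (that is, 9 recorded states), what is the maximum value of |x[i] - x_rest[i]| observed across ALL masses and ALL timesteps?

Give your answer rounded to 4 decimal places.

Step 0: x=[3.0000 9.0000] v=[0.0000 -2.0000]
Step 1: x=[3.0200 8.7800] v=[0.2000 -2.2000]
Step 2: x=[3.0576 8.5424] v=[0.3760 -2.3760]
Step 3: x=[3.1101 8.2900] v=[0.5245 -2.5245]
Step 4: x=[3.1744 8.0258] v=[0.6425 -2.6425]
Step 5: x=[3.2472 7.7530] v=[0.7276 -2.7276]
Step 6: x=[3.3250 7.4752] v=[0.7782 -2.7782]
Step 7: x=[3.4043 7.1959] v=[0.7932 -2.7932]
Step 8: x=[3.4815 6.9187] v=[0.7724 -2.7724]
Max displacement = 1.0813

Answer: 1.0813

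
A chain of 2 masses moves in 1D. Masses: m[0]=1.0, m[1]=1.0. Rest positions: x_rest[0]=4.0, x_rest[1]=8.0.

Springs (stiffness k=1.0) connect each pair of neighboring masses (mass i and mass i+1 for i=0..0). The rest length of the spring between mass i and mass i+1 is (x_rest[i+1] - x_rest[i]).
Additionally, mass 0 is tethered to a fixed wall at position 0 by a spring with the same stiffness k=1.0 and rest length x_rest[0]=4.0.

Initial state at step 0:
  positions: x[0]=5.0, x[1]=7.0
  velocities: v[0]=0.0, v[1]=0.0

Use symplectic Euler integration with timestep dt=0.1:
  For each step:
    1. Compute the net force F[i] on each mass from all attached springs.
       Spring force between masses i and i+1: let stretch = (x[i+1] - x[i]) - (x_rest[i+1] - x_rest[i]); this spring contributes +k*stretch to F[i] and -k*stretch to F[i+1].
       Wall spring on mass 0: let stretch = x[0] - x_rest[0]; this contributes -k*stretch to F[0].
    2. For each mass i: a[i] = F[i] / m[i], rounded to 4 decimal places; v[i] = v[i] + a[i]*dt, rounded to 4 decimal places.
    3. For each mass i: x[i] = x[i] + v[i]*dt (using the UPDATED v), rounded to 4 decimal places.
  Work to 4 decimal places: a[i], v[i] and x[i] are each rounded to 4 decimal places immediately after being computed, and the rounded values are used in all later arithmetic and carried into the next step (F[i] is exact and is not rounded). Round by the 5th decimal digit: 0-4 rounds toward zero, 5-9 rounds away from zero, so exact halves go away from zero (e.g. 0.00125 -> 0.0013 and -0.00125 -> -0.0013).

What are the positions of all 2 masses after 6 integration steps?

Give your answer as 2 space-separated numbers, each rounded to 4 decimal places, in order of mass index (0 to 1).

Answer: 4.4243 7.3861

Derivation:
Step 0: x=[5.0000 7.0000] v=[0.0000 0.0000]
Step 1: x=[4.9700 7.0200] v=[-0.3000 0.2000]
Step 2: x=[4.9108 7.0595] v=[-0.5920 0.3950]
Step 3: x=[4.8240 7.1175] v=[-0.8682 0.5801]
Step 4: x=[4.7119 7.1926] v=[-1.1213 0.7508]
Step 5: x=[4.5775 7.2829] v=[-1.3444 0.9027]
Step 6: x=[4.4243 7.3861] v=[-1.5316 1.0322]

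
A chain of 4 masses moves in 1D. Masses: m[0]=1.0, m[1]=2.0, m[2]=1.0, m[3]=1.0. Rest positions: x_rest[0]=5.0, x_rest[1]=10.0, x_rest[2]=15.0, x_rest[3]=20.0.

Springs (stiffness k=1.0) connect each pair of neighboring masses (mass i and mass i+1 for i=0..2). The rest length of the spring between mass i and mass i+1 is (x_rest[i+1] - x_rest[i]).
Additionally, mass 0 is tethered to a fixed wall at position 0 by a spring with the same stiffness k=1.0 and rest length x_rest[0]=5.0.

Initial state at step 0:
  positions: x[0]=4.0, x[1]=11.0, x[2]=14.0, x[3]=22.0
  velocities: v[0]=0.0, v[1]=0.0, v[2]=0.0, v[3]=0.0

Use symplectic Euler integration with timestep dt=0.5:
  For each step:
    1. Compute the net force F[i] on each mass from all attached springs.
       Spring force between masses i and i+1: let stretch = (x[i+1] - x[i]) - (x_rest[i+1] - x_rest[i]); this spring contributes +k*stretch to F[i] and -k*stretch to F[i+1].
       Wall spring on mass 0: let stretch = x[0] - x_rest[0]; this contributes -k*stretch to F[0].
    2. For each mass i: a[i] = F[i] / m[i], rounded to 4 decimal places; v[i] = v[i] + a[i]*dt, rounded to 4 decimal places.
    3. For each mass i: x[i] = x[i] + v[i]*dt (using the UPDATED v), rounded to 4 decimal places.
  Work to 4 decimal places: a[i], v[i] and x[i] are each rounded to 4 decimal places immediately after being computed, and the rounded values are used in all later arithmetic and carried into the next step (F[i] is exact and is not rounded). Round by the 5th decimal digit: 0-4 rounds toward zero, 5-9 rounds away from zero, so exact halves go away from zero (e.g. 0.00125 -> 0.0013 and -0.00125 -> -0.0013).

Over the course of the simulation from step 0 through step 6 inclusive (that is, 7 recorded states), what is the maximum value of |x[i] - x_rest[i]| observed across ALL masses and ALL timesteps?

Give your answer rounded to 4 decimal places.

Step 0: x=[4.0000 11.0000 14.0000 22.0000] v=[0.0000 0.0000 0.0000 0.0000]
Step 1: x=[4.7500 10.5000 15.2500 21.2500] v=[1.5000 -1.0000 2.5000 -1.5000]
Step 2: x=[5.7500 9.8750 16.8125 20.2500] v=[2.0000 -1.2500 3.1250 -2.0000]
Step 3: x=[6.3438 9.6016 17.5000 19.6406] v=[1.1875 -0.5469 1.3750 -1.2188]
Step 4: x=[6.1661 9.9083 16.7481 19.7461] v=[-0.3555 0.6133 -1.5039 0.2109]
Step 5: x=[5.3824 10.6022 15.0357 20.3521] v=[-1.5675 1.3877 -3.4248 1.2119]
Step 6: x=[4.5580 11.1978 13.5440 20.8790] v=[-1.6488 1.1911 -2.9834 1.0537]
Max displacement = 2.5000

Answer: 2.5000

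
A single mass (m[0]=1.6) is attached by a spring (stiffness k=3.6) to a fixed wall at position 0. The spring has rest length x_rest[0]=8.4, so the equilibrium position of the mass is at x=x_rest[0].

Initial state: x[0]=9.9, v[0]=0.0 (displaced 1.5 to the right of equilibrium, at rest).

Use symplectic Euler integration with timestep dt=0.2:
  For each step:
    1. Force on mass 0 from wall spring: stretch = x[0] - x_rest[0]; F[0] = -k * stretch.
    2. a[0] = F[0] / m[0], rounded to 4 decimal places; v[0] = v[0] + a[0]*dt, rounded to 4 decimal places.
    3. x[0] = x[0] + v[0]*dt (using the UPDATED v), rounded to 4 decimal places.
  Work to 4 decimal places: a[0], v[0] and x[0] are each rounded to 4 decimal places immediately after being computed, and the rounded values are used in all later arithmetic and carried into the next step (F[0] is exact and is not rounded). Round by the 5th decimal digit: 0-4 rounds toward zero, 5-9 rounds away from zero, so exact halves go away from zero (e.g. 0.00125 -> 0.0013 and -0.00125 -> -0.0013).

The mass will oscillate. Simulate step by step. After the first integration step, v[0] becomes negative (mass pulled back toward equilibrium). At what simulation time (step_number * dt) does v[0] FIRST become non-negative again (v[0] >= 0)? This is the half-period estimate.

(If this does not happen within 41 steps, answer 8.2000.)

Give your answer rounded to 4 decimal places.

Answer: 2.2000

Derivation:
Step 0: x=[9.9000] v=[0.0000]
Step 1: x=[9.7650] v=[-0.6750]
Step 2: x=[9.5071] v=[-1.2893]
Step 3: x=[9.1496] v=[-1.7875]
Step 4: x=[8.7246] v=[-2.1248]
Step 5: x=[8.2704] v=[-2.2709]
Step 6: x=[7.8279] v=[-2.2126]
Step 7: x=[7.4369] v=[-1.9552]
Step 8: x=[7.1325] v=[-1.5218]
Step 9: x=[6.9422] v=[-0.9514]
Step 10: x=[6.8831] v=[-0.2954]
Step 11: x=[6.9605] v=[0.3872]
First v>=0 after going negative at step 11, time=2.2000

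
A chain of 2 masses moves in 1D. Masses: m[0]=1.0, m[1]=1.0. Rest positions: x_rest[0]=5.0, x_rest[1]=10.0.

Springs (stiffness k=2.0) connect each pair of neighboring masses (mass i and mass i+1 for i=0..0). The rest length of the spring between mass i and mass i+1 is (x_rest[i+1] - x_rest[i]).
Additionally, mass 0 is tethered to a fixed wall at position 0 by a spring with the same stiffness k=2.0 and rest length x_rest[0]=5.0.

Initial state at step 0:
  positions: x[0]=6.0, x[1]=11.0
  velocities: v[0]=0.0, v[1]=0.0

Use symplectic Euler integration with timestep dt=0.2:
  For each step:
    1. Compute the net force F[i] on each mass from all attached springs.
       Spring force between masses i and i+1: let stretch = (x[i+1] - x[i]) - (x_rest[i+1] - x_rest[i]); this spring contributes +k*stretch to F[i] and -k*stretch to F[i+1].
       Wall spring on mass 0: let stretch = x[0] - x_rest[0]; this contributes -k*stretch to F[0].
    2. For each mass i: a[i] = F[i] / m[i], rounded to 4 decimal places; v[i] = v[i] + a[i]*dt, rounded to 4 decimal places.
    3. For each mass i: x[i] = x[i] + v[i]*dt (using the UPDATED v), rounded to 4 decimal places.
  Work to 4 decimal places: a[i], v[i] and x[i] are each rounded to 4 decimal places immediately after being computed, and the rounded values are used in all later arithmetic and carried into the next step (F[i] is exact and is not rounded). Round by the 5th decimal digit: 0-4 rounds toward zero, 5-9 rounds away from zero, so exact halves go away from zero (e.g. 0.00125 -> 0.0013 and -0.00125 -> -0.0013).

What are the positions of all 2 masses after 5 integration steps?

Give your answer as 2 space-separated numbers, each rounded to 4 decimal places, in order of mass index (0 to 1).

Answer: 5.1810 10.8161

Derivation:
Step 0: x=[6.0000 11.0000] v=[0.0000 0.0000]
Step 1: x=[5.9200 11.0000] v=[-0.4000 0.0000]
Step 2: x=[5.7728 10.9936] v=[-0.7360 -0.0320]
Step 3: x=[5.5814 10.9695] v=[-0.9568 -0.1203]
Step 4: x=[5.3746 10.9144] v=[-1.0341 -0.2755]
Step 5: x=[5.1810 10.8161] v=[-0.9680 -0.4914]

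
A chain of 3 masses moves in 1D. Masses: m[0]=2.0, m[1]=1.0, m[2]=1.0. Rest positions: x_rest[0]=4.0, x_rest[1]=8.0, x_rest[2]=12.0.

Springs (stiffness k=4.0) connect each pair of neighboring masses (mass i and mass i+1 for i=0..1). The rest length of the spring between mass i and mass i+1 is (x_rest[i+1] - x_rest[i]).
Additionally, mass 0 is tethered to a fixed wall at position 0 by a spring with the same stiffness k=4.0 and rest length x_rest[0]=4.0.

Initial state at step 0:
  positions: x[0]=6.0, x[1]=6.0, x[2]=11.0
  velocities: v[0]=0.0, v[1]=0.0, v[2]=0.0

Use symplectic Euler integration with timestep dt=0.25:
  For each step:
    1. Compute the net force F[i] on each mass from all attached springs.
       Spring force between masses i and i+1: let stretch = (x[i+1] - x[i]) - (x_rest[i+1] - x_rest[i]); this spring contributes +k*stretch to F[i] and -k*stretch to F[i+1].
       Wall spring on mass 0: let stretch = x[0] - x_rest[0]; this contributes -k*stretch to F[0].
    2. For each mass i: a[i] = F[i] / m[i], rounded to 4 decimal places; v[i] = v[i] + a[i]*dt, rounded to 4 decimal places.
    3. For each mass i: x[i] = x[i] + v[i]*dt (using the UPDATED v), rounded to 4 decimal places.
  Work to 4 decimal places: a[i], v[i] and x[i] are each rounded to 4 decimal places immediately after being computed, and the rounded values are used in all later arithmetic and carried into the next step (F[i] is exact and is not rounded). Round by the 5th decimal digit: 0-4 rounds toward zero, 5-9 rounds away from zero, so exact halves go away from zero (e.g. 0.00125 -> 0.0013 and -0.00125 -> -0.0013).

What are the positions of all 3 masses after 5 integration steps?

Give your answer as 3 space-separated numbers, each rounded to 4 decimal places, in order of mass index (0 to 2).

Answer: 2.3604 7.7938 13.5498

Derivation:
Step 0: x=[6.0000 6.0000 11.0000] v=[0.0000 0.0000 0.0000]
Step 1: x=[5.2500 7.2500 10.7500] v=[-3.0000 5.0000 -1.0000]
Step 2: x=[4.0938 8.8750 10.6250] v=[-4.6250 6.5000 -0.5000]
Step 3: x=[3.0235 9.7422 11.0625] v=[-4.2813 3.4688 1.7500]
Step 4: x=[2.4151 9.2598 12.1699] v=[-2.4337 -1.9296 4.4297]
Step 5: x=[2.3604 7.7938 13.5498] v=[-0.2189 -5.8642 5.5196]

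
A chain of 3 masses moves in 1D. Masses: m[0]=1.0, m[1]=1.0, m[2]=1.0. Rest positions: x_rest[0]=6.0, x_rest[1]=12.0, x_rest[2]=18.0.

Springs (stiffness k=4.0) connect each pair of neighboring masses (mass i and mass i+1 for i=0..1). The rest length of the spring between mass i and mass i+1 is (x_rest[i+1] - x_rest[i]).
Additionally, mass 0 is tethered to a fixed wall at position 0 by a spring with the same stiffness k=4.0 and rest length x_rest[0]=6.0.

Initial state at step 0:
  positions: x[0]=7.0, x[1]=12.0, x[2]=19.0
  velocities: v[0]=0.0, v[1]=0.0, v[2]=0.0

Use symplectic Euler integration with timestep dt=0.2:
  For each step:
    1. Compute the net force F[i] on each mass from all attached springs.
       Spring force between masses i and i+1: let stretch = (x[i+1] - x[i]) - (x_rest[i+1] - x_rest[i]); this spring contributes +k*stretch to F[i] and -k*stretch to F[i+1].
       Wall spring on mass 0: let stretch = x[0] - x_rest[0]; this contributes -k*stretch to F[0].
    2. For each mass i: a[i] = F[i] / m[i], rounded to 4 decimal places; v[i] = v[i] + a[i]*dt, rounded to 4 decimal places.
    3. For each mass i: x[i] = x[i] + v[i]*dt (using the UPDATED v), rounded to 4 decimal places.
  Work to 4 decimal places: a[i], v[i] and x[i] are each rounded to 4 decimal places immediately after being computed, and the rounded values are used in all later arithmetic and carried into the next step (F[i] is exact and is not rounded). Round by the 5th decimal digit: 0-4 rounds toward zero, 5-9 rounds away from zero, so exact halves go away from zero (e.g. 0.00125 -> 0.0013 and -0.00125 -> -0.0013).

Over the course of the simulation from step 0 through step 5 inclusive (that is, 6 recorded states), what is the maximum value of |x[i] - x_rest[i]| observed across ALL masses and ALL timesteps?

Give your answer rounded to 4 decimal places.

Answer: 1.1223

Derivation:
Step 0: x=[7.0000 12.0000 19.0000] v=[0.0000 0.0000 0.0000]
Step 1: x=[6.6800 12.3200 18.8400] v=[-1.6000 1.6000 -0.8000]
Step 2: x=[6.1936 12.7808 18.5968] v=[-2.4320 2.3040 -1.2160]
Step 3: x=[5.7702 13.1182 18.3830] v=[-2.1171 1.6870 -1.0688]
Step 4: x=[5.5992 13.1223 18.2869] v=[-0.8549 0.0204 -0.4806]
Step 5: x=[5.7360 12.7490 18.3244] v=[0.6842 -1.8664 0.1877]
Max displacement = 1.1223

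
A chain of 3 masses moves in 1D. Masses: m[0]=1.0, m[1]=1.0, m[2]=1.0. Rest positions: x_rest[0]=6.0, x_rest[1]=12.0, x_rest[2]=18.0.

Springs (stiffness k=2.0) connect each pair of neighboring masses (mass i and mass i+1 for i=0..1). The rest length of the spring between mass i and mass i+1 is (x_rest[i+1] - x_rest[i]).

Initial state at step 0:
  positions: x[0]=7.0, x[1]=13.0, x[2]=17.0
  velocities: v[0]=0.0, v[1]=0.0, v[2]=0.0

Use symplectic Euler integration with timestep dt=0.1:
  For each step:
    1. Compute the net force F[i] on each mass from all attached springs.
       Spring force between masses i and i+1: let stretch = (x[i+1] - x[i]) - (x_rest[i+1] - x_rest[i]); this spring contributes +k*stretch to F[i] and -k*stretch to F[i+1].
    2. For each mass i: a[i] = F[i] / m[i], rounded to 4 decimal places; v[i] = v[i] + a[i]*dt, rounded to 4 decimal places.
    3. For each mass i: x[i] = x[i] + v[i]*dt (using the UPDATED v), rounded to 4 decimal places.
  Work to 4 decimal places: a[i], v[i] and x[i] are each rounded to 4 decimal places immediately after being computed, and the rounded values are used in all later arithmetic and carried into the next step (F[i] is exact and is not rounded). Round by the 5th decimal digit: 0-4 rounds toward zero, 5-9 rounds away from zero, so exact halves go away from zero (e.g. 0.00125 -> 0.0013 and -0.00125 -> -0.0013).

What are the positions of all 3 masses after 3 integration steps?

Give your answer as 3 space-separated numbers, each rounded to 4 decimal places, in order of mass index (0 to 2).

Step 0: x=[7.0000 13.0000 17.0000] v=[0.0000 0.0000 0.0000]
Step 1: x=[7.0000 12.9600 17.0400] v=[0.0000 -0.4000 0.4000]
Step 2: x=[6.9992 12.8824 17.1184] v=[-0.0080 -0.7760 0.7840]
Step 3: x=[6.9961 12.7719 17.2321] v=[-0.0314 -1.1054 1.1368]

Answer: 6.9961 12.7719 17.2321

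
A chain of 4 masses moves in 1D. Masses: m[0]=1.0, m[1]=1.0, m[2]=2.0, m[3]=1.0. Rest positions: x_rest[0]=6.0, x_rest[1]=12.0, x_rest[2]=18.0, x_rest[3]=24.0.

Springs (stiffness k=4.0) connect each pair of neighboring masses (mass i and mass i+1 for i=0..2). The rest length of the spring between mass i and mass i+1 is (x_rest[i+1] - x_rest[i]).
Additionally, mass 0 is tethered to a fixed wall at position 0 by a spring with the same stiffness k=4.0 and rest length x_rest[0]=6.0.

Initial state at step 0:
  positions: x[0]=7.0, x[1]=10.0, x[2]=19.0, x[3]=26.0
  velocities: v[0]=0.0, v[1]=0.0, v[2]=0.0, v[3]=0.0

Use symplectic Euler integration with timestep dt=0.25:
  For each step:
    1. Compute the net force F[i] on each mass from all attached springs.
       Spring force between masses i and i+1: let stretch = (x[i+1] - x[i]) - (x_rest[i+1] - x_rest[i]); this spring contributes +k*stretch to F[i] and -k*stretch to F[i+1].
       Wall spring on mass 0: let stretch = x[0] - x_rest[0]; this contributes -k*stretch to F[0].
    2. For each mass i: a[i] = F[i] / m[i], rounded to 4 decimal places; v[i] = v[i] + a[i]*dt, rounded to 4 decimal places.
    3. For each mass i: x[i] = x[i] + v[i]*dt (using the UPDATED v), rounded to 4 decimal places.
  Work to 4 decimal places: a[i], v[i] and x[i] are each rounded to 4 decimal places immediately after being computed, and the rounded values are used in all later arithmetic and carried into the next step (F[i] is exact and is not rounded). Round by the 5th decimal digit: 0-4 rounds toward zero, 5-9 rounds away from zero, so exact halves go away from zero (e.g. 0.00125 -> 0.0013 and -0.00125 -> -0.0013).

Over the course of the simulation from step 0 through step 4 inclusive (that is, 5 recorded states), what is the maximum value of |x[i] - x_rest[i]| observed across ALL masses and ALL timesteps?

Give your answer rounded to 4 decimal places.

Step 0: x=[7.0000 10.0000 19.0000 26.0000] v=[0.0000 0.0000 0.0000 0.0000]
Step 1: x=[6.0000 11.5000 18.7500 25.7500] v=[-4.0000 6.0000 -1.0000 -1.0000]
Step 2: x=[4.8750 13.4375 18.4688 25.2500] v=[-4.5000 7.7500 -1.1250 -2.0000]
Step 3: x=[4.6719 14.4922 18.4063 24.5547] v=[-0.8125 4.2188 -0.2501 -2.7812]
Step 4: x=[5.7559 14.0704 18.6231 23.8223] v=[4.3359 -1.6874 0.8671 -2.9296]
Max displacement = 2.4922

Answer: 2.4922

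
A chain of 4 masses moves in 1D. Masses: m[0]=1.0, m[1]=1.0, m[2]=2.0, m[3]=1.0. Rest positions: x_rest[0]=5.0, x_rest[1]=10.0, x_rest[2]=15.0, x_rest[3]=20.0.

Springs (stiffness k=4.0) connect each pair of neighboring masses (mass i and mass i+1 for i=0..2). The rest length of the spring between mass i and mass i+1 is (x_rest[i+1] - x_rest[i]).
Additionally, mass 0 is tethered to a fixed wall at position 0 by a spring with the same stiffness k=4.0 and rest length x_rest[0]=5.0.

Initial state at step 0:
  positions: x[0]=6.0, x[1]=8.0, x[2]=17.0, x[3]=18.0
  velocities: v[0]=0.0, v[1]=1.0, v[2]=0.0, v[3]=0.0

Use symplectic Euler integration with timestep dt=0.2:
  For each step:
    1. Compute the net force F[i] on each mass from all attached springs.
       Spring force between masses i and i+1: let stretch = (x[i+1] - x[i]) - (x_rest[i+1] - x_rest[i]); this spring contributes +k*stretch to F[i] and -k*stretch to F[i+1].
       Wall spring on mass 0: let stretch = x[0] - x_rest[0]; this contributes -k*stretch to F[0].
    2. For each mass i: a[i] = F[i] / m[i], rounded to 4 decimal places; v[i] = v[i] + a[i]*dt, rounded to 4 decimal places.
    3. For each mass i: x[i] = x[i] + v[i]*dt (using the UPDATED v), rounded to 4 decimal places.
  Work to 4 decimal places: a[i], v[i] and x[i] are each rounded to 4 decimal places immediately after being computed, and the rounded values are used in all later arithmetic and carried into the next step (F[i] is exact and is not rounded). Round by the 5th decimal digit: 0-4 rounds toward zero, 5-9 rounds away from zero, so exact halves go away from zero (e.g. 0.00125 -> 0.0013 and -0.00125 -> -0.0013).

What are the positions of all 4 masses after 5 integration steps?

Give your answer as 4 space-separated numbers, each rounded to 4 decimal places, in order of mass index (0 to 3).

Answer: 5.1278 11.9647 13.6662 22.2443

Derivation:
Step 0: x=[6.0000 8.0000 17.0000 18.0000] v=[0.0000 1.0000 0.0000 0.0000]
Step 1: x=[5.3600 9.3200 16.3600 18.6400] v=[-3.2000 6.6000 -3.2000 3.2000]
Step 2: x=[4.4960 11.1328 15.3392 19.7152] v=[-4.3200 9.0640 -5.1040 5.3760]
Step 3: x=[3.9745 12.5567 14.3320 20.8902] v=[-2.6074 7.1197 -5.0362 5.8752]
Step 4: x=[4.1903 12.8915 13.7074 21.8159] v=[1.0788 1.6742 -3.1230 4.6286]
Step 5: x=[5.1278 11.9647 13.6662 22.2443] v=[4.6875 -4.6340 -0.2060 2.1418]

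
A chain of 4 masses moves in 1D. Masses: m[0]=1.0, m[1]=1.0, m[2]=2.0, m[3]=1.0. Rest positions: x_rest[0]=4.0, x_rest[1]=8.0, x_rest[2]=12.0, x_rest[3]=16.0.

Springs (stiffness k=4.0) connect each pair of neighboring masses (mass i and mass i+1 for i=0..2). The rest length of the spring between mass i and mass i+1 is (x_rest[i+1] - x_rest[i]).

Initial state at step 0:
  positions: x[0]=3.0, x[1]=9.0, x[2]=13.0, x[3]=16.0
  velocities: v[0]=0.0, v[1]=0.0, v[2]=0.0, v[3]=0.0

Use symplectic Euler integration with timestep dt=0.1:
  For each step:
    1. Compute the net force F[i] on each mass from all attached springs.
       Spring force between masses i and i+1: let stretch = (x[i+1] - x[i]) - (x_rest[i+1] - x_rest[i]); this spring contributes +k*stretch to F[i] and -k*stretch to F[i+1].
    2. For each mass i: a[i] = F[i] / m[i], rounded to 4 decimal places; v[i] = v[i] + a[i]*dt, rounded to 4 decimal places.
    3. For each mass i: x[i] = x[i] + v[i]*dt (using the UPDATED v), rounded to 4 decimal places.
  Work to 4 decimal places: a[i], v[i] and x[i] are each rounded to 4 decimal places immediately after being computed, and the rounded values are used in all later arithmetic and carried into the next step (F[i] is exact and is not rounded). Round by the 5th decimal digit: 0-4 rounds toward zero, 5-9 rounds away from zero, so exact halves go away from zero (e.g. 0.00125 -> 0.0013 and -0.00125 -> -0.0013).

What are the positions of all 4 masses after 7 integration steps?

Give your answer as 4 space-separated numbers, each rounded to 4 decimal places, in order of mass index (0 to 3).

Answer: 4.5515 7.6841 12.4634 16.8379

Derivation:
Step 0: x=[3.0000 9.0000 13.0000 16.0000] v=[0.0000 0.0000 0.0000 0.0000]
Step 1: x=[3.0800 8.9200 12.9800 16.0400] v=[0.8000 -0.8000 -0.2000 0.4000]
Step 2: x=[3.2336 8.7688 12.9400 16.1176] v=[1.5360 -1.5120 -0.4000 0.7760]
Step 3: x=[3.4486 8.5630 12.8801 16.2281] v=[2.1501 -2.0576 -0.5987 1.1050]
Step 4: x=[3.7082 8.3254 12.8009 16.3647] v=[2.5959 -2.3765 -0.7925 1.3658]
Step 5: x=[3.9925 8.0821 12.7034 16.5187] v=[2.8428 -2.4332 -0.9748 1.5403]
Step 6: x=[4.2804 7.8601 12.5898 16.6801] v=[2.8786 -2.2205 -1.1360 1.6142]
Step 7: x=[4.5515 7.6841 12.4634 16.8379] v=[2.7105 -1.7605 -1.2639 1.5781]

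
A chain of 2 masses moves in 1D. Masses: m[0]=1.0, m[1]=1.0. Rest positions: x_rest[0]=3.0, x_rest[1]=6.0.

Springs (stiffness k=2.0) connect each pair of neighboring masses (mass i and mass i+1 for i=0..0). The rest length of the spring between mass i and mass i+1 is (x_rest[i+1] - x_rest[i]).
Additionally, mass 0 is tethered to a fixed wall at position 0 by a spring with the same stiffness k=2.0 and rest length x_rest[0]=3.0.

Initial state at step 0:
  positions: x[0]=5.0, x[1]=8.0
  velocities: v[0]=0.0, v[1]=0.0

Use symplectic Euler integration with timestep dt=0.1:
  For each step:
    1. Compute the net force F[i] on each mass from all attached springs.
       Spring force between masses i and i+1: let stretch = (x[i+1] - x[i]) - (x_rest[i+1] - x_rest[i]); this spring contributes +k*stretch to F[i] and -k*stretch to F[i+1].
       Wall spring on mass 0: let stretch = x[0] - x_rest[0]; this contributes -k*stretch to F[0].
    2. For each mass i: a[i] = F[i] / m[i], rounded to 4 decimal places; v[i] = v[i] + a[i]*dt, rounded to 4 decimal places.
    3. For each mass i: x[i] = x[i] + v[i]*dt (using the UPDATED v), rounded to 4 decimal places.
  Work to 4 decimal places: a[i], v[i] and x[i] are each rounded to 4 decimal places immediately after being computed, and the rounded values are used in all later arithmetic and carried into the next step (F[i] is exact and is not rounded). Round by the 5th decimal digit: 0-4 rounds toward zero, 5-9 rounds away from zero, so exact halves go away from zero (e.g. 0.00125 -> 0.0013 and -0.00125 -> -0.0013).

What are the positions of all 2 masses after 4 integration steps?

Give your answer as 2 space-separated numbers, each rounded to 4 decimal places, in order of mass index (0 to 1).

Step 0: x=[5.0000 8.0000] v=[0.0000 0.0000]
Step 1: x=[4.9600 8.0000] v=[-0.4000 0.0000]
Step 2: x=[4.8816 7.9992] v=[-0.7840 -0.0080]
Step 3: x=[4.7679 7.9961] v=[-1.1368 -0.0315]
Step 4: x=[4.6234 7.9884] v=[-1.4447 -0.0771]

Answer: 4.6234 7.9884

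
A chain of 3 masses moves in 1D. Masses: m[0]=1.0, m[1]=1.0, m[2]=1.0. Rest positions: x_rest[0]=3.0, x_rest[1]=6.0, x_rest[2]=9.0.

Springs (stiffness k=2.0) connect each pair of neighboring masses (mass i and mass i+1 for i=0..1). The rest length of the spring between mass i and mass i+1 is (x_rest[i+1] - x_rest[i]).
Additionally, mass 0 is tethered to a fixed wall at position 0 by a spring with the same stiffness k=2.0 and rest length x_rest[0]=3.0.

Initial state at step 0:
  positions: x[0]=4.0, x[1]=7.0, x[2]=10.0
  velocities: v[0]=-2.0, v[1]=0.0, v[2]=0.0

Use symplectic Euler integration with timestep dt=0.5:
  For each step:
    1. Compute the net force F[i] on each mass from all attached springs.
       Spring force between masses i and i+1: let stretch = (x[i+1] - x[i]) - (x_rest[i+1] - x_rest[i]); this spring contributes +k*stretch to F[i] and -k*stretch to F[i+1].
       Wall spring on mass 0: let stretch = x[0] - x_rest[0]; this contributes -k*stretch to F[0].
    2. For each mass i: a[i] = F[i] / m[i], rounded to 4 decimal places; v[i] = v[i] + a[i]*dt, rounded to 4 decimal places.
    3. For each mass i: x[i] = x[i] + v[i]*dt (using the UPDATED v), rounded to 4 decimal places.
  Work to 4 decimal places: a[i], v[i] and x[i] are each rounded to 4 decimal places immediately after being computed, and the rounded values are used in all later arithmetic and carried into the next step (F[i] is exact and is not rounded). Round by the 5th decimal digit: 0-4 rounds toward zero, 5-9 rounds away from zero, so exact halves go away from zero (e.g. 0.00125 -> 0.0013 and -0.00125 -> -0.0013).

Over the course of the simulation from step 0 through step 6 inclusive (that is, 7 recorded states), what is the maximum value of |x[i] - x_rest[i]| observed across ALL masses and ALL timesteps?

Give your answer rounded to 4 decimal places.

Answer: 2.2499

Derivation:
Step 0: x=[4.0000 7.0000 10.0000] v=[-2.0000 0.0000 0.0000]
Step 1: x=[2.5000 7.0000 10.0000] v=[-3.0000 0.0000 0.0000]
Step 2: x=[2.0000 6.2500 10.0000] v=[-1.0000 -1.5000 0.0000]
Step 3: x=[2.6250 5.2500 9.6250] v=[1.2500 -2.0000 -0.7500]
Step 4: x=[3.2500 5.1250 8.5625] v=[1.2500 -0.2500 -2.1250]
Step 5: x=[3.1875 5.7813 7.2813] v=[-0.1250 1.3125 -2.5625]
Step 6: x=[2.8282 5.8907 6.7501] v=[-0.7187 0.2187 -1.0625]
Max displacement = 2.2499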